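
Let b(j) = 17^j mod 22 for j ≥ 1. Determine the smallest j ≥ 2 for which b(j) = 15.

Listing terms: b(1) = 17; b(2) = 3; b(3) = 7; b(4) = 9; b(5) = 21; b(6) = 5; b(7) = 19; b(8) = 15; b(9) = 13; b(10) = 1; b(11) = 17.
The sequence repeats with period 10.
The value 15 first appears (with j ≥ 2) at b(8).

8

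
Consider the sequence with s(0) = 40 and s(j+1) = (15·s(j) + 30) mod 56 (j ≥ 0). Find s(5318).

8

We have s(0) = 40, s(1) = 14, s(2) = 16, s(3) = 46, s(4) = 48, s(5) = 22, s(6) = 24, s(7) = 54, s(8) = 0, s(9) = 30, s(10) = 32, s(11) = 6, s(12) = 8, s(13) = 38, s(14) = 40.
Since s(14) = s(0) = 40, the sequence is periodic with period 14.
(5318 - 0) mod 14 = 12, so s(5318) = s(12) = 8.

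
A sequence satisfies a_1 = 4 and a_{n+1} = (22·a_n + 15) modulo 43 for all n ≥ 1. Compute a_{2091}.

23

We have a_1 = 4; a_2 = 17; a_3 = 2; a_4 = 16; a_5 = 23; a_6 = 5; a_7 = 39; a_8 = 13; a_9 = 0; a_{10} = 15; a_{11} = 1; a_{12} = 37; a_{13} = 12; a_{14} = 21; a_{15} = 4.
The sequence repeats with period 14.
(2091 - 1) mod 14 = 4, so a_{2091} = a_5 = 23.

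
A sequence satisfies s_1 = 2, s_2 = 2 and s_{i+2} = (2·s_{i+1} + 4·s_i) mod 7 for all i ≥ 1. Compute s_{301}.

0

s_1 = 2, s_2 = 2, s_3 = 5, s_4 = 4, s_5 = 0, s_6 = 2, s_7 = 4, s_8 = 2, s_9 = 6, s_{10} = 6, s_{11} = 1, s_{12} = 5, s_{13} = 0, s_{14} = 6, s_{15} = 5, s_{16} = 6, s_{17} = 4, s_{18} = 4, s_{19} = 3, s_{20} = 1, s_{21} = 0, s_{22} = 4, s_{23} = 1, s_{24} = 4, s_{25} = 5, s_{26} = 5, s_{27} = 2, s_{28} = 3, s_{29} = 0, s_{30} = 5, s_{31} = 3, s_{32} = 5, s_{33} = 1, s_{34} = 1, s_{35} = 6, s_{36} = 2, s_{37} = 0, s_{38} = 1, s_{39} = 2, s_{40} = 1, s_{41} = 3, s_{42} = 3, s_{43} = 4, s_{44} = 6, s_{45} = 0, s_{46} = 3, s_{47} = 6, s_{48} = 3, s_{49} = 2, s_{50} = 2.
Since (s_{49}, s_{50}) = (s_1, s_2) = (2, 2) (two consecutive terms determine the rest), the sequence is periodic with period 48.
So s_{301} = s_{1 + ((301-1) mod 48)} = s_{13} = 0.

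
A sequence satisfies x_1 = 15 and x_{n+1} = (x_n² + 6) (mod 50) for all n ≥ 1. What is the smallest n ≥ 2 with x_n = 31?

2

Computing terms: x_1 = 15, x_2 = 31, x_3 = 17, x_4 = 45, x_5 = 31.
Since x_5 = x_2 = 31, the sequence is eventually periodic: after a pre-period of length 1 it cycles with period 3.
The value 31 first appears (with n ≥ 2) at x_2.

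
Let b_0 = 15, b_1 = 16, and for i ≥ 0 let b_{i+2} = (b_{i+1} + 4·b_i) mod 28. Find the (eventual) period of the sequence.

Listing terms: b_0 = 15; b_1 = 16; b_2 = 20; b_3 = 0; b_4 = 24; b_5 = 24; b_6 = 8; b_7 = 20; b_8 = 24; b_9 = 20; b_{10} = 4; b_{11} = 0; b_{12} = 16; b_{13} = 16; b_{14} = 24; b_{15} = 4; b_{16} = 16; b_{17} = 4; b_{18} = 12; b_{19} = 0; b_{20} = 20; b_{21} = 20; b_{22} = 16; b_{23} = 12; b_{24} = 20; b_{25} = 12; b_{26} = 8; b_{27} = 0; b_{28} = 4; b_{29} = 4; b_{30} = 20; b_{31} = 8; b_{32} = 4; b_{33} = 8; b_{34} = 24; b_{35} = 0; b_{36} = 12; b_{37} = 12; b_{38} = 4; b_{39} = 24; b_{40} = 12; b_{41} = 24; b_{42} = 16; b_{43} = 0; b_{44} = 8; b_{45} = 8; b_{46} = 12; b_{47} = 16; b_{48} = 8; b_{49} = 16; b_{50} = 20.
Since (b_{49}, b_{50}) = (b_1, b_2) = (16, 20) (two consecutive terms determine the rest), the sequence is eventually periodic: after a pre-period of length 1 it cycles with period 48.

48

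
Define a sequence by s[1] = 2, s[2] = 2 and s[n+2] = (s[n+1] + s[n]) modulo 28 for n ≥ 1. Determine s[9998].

26

We have s[1] = 2,  s[2] = 2,  s[3] = 4,  s[4] = 6,  s[5] = 10,  s[6] = 16,  s[7] = 26,  s[8] = 14,  s[9] = 12,  s[10] = 26,  s[11] = 10,  s[12] = 8,  s[13] = 18,  s[14] = 26,  s[15] = 16,  s[16] = 14,  s[17] = 2,  s[18] = 16,  s[19] = 18,  s[20] = 6,  s[21] = 24,  s[22] = 2,  s[23] = 26,  s[24] = 0,  s[25] = 26,  s[26] = 26,  s[27] = 24,  s[28] = 22,  s[29] = 18,  s[30] = 12,  s[31] = 2,  s[32] = 14,  s[33] = 16,  s[34] = 2,  s[35] = 18,  s[36] = 20,  s[37] = 10,  s[38] = 2,  s[39] = 12,  s[40] = 14,  s[41] = 26,  s[42] = 12,  s[43] = 10,  s[44] = 22,  s[45] = 4,  s[46] = 26,  s[47] = 2,  s[48] = 0,  s[49] = 2,  s[50] = 2.
The sequence repeats with period 48.
So s[9998] = s[1 + ((9998-1) mod 48)] = s[14] = 26.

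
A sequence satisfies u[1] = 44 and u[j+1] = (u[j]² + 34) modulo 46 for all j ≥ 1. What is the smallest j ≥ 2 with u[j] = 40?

6

We have u[1] = 44,  u[2] = 38,  u[3] = 6,  u[4] = 24,  u[5] = 12,  u[6] = 40,  u[7] = 24.
Since u[7] = u[4] = 24, the sequence is eventually periodic: after a pre-period of length 3 it cycles with period 3.
The value 40 first appears (with j ≥ 2) at u[6].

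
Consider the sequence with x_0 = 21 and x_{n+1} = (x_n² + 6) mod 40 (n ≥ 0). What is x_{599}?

15

Computing terms: x_0 = 21, x_1 = 7, x_2 = 15, x_3 = 31, x_4 = 7.
Since x_4 = x_1 = 7, the sequence is eventually periodic: after a pre-period of length 1 it cycles with period 3.
For n ≥ 1, x_n depends only on (n - 1) mod 3. (599 - 1) mod 3 = 1, so x_{599} = x_2 = 15.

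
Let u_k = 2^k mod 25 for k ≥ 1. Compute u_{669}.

We have u_1 = 2, u_2 = 4, u_3 = 8, u_4 = 16, u_5 = 7, u_6 = 14, u_7 = 3, u_8 = 6, u_9 = 12, u_{10} = 24, u_{11} = 23, u_{12} = 21, u_{13} = 17, u_{14} = 9, u_{15} = 18, u_{16} = 11, u_{17} = 22, u_{18} = 19, u_{19} = 13, u_{20} = 1, u_{21} = 2.
Since u_{21} = u_1 = 2, the sequence is periodic with period 20.
(669 - 1) mod 20 = 8, so u_{669} = u_9 = 12.

12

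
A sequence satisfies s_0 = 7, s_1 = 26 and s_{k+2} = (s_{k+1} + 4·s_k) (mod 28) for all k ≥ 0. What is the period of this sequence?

Listing terms: s_0 = 7, s_1 = 26, s_2 = 26, s_3 = 18, s_4 = 10, s_5 = 26, s_6 = 10, s_7 = 2, s_8 = 14, s_9 = 22, s_{10} = 22, s_{11} = 26, s_{12} = 2, s_{13} = 22, s_{14} = 2, s_{15} = 6, s_{16} = 14, s_{17} = 10, s_{18} = 10, s_{19} = 22, s_{20} = 6, s_{21} = 10, s_{22} = 6, s_{23} = 18, s_{24} = 14, s_{25} = 2, s_{26} = 2, s_{27} = 10, s_{28} = 18, s_{29} = 2, s_{30} = 18, s_{31} = 26, s_{32} = 14, s_{33} = 6, s_{34} = 6, s_{35} = 2, s_{36} = 26, s_{37} = 6, s_{38} = 26, s_{39} = 22, s_{40} = 14, s_{41} = 18, s_{42} = 18, s_{43} = 6, s_{44} = 22, s_{45} = 18, s_{46} = 22, s_{47} = 10, s_{48} = 14, s_{49} = 26, s_{50} = 26.
Since (s_{49}, s_{50}) = (s_1, s_2) = (26, 26) (two consecutive terms determine the rest), the sequence is eventually periodic: after a pre-period of length 1 it cycles with period 48.

48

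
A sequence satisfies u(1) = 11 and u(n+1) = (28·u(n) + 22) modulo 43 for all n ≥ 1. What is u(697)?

We have u(1) = 11; u(2) = 29; u(3) = 17; u(4) = 25; u(5) = 34; u(6) = 28; u(7) = 32; u(8) = 15; u(9) = 12; u(10) = 14; u(11) = 27; u(12) = 4; u(13) = 5; u(14) = 33; u(15) = 0; u(16) = 22; u(17) = 36; u(18) = 41; u(19) = 9; u(20) = 16; u(21) = 40; u(22) = 24; u(23) = 6; u(24) = 18; u(25) = 10; u(26) = 1; u(27) = 7; u(28) = 3; u(29) = 20; u(30) = 23; u(31) = 21; u(32) = 8; u(33) = 31; u(34) = 30; u(35) = 2; u(36) = 35; u(37) = 13; u(38) = 42; u(39) = 37; u(40) = 26; u(41) = 19; u(42) = 38; u(43) = 11.
Since u(43) = u(1) = 11, the sequence is periodic with period 42.
(697 - 1) mod 42 = 24, so u(697) = u(25) = 10.

10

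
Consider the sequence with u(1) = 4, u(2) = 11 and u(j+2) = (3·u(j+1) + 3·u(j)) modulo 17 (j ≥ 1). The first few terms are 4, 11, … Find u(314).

14

Listing terms: u(1) = 4,  u(2) = 11,  u(3) = 11,  u(4) = 15,  u(5) = 10,  u(6) = 7,  u(7) = 0,  u(8) = 4,  u(9) = 12,  u(10) = 14,  u(11) = 10,  u(12) = 4,  u(13) = 8,  u(14) = 2,  u(15) = 13,  u(16) = 11,  u(17) = 4,  u(18) = 11.
The sequence repeats with period 16.
So u(314) = u(1 + ((314-1) mod 16)) = u(10) = 14.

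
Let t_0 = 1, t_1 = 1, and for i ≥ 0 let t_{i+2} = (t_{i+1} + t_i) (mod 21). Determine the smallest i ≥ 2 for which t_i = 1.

t_0 = 1,  t_1 = 1,  t_2 = 2,  t_3 = 3,  t_4 = 5,  t_5 = 8,  t_6 = 13,  t_7 = 0,  t_8 = 13,  t_9 = 13,  t_{10} = 5,  t_{11} = 18,  t_{12} = 2,  t_{13} = 20,  t_{14} = 1,  t_{15} = 0,  t_{16} = 1,  t_{17} = 1.
The sequence repeats with period 16.
The value 1 first appears (with i ≥ 2) at t_{14}.

14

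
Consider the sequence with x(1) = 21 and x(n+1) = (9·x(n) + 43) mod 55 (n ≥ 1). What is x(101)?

x(1) = 21; x(2) = 12; x(3) = 41; x(4) = 27; x(5) = 11; x(6) = 32; x(7) = 1; x(8) = 52; x(9) = 16; x(10) = 22; x(11) = 21.
Since x(11) = x(1) = 21, the sequence is periodic with period 10.
So x(101) = x(1 + ((101-1) mod 10)) = x(1) = 21.

21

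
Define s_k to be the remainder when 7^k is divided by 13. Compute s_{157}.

7

Listing terms: s_1 = 7,  s_2 = 10,  s_3 = 5,  s_4 = 9,  s_5 = 11,  s_6 = 12,  s_7 = 6,  s_8 = 3,  s_9 = 8,  s_{10} = 4,  s_{11} = 2,  s_{12} = 1,  s_{13} = 7.
Since s_{13} = s_1 = 7, the sequence is periodic with period 12.
(157 - 1) mod 12 = 0, so s_{157} = s_1 = 7.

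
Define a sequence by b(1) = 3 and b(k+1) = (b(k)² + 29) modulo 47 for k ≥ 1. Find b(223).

3

b(1) = 3, b(2) = 38, b(3) = 16, b(4) = 3.
Since b(4) = b(1) = 3, the sequence is periodic with period 3.
(223 - 1) mod 3 = 0, so b(223) = b(1) = 3.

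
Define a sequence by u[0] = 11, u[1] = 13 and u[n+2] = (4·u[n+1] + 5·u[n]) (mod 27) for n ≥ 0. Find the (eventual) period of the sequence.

18

Computing terms: u[0] = 11,  u[1] = 13,  u[2] = 26,  u[3] = 7,  u[4] = 23,  u[5] = 19,  u[6] = 2,  u[7] = 22,  u[8] = 17,  u[9] = 16,  u[10] = 14,  u[11] = 1,  u[12] = 20,  u[13] = 4,  u[14] = 8,  u[15] = 25,  u[16] = 5,  u[17] = 10,  u[18] = 11,  u[19] = 13.
Since (u[18], u[19]) = (u[0], u[1]) = (11, 13) (two consecutive terms determine the rest), the sequence is periodic with period 18.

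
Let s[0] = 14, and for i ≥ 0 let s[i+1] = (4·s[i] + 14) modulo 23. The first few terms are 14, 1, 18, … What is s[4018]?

Computing terms: s[0] = 14,  s[1] = 1,  s[2] = 18,  s[3] = 17,  s[4] = 13,  s[5] = 20,  s[6] = 2,  s[7] = 22,  s[8] = 10,  s[9] = 8,  s[10] = 0,  s[11] = 14.
Since s[11] = s[0] = 14, the sequence is periodic with period 11.
So s[4018] = s[0 + ((4018-0) mod 11)] = s[3] = 17.

17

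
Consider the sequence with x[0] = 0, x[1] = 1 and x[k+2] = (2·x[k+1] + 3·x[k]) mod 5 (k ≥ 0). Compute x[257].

Computing terms: x[0] = 0, x[1] = 1, x[2] = 2, x[3] = 2, x[4] = 0, x[5] = 1.
Since (x[4], x[5]) = (x[0], x[1]) = (0, 1) (two consecutive terms determine the rest), the sequence is periodic with period 4.
(257 - 0) mod 4 = 1, so x[257] = x[1] = 1.

1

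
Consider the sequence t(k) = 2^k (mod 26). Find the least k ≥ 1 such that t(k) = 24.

Computing terms: t(0) = 1; t(1) = 2; t(2) = 4; t(3) = 8; t(4) = 16; t(5) = 6; t(6) = 12; t(7) = 24; t(8) = 22; t(9) = 18; t(10) = 10; t(11) = 20; t(12) = 14; t(13) = 2.
Since t(13) = t(1) = 2, the sequence is eventually periodic: after a pre-period of length 1 it cycles with period 12.
The value 24 first appears (with k ≥ 1) at t(7).

7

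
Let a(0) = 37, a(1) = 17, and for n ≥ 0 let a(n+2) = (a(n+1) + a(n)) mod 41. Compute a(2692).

Listing terms: a(0) = 37, a(1) = 17, a(2) = 13, a(3) = 30, a(4) = 2, a(5) = 32, a(6) = 34, a(7) = 25, a(8) = 18, a(9) = 2, a(10) = 20, a(11) = 22, a(12) = 1, a(13) = 23, a(14) = 24, a(15) = 6, a(16) = 30, a(17) = 36, a(18) = 25, a(19) = 20, a(20) = 4, a(21) = 24, a(22) = 28, a(23) = 11, a(24) = 39, a(25) = 9, a(26) = 7, a(27) = 16, a(28) = 23, a(29) = 39, a(30) = 21, a(31) = 19, a(32) = 40, a(33) = 18, a(34) = 17, a(35) = 35, a(36) = 11, a(37) = 5, a(38) = 16, a(39) = 21, a(40) = 37, a(41) = 17.
The sequence repeats with period 40.
So a(2692) = a(0 + ((2692-0) mod 40)) = a(12) = 1.

1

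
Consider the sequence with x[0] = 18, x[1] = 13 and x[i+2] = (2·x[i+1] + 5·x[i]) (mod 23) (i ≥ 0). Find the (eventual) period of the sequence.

We have x[0] = 18, x[1] = 13, x[2] = 1, x[3] = 21, x[4] = 1, x[5] = 15, x[6] = 12, x[7] = 7, x[8] = 5, x[9] = 22, x[10] = 0, x[11] = 18, x[12] = 13.
The sequence repeats with period 11.

11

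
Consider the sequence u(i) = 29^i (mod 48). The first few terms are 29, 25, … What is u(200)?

1

Listing terms: u(1) = 29; u(2) = 25; u(3) = 5; u(4) = 1; u(5) = 29.
Since u(5) = u(1) = 29, the sequence is periodic with period 4.
So u(200) = u(1 + ((200-1) mod 4)) = u(4) = 1.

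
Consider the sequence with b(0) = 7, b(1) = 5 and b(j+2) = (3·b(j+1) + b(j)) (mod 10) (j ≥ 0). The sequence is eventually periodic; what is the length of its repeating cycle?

12

Computing terms: b(0) = 7,  b(1) = 5,  b(2) = 2,  b(3) = 1,  b(4) = 5,  b(5) = 6,  b(6) = 3,  b(7) = 5,  b(8) = 8,  b(9) = 9,  b(10) = 5,  b(11) = 4,  b(12) = 7,  b(13) = 5.
The sequence repeats with period 12.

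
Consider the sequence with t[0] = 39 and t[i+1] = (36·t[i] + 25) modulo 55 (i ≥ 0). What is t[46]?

54

t[0] = 39,  t[1] = 54,  t[2] = 44,  t[3] = 14,  t[4] = 34,  t[5] = 39.
Since t[5] = t[0] = 39, the sequence is periodic with period 5.
(46 - 0) mod 5 = 1, so t[46] = t[1] = 54.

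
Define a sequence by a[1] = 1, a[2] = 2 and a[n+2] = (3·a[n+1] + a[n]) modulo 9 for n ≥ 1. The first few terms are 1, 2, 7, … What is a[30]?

8

a[1] = 1; a[2] = 2; a[3] = 7; a[4] = 5; a[5] = 4; a[6] = 8; a[7] = 1; a[8] = 2.
The sequence repeats with period 6.
So a[30] = a[1 + ((30-1) mod 6)] = a[6] = 8.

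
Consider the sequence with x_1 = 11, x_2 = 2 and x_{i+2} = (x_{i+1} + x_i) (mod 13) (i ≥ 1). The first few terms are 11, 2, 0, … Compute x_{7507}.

x_1 = 11,  x_2 = 2,  x_3 = 0,  x_4 = 2,  x_5 = 2,  x_6 = 4,  x_7 = 6,  x_8 = 10,  x_9 = 3,  x_{10} = 0,  x_{11} = 3,  x_{12} = 3,  x_{13} = 6,  x_{14} = 9,  x_{15} = 2,  x_{16} = 11,  x_{17} = 0,  x_{18} = 11,  x_{19} = 11,  x_{20} = 9,  x_{21} = 7,  x_{22} = 3,  x_{23} = 10,  x_{24} = 0,  x_{25} = 10,  x_{26} = 10,  x_{27} = 7,  x_{28} = 4,  x_{29} = 11,  x_{30} = 2.
Since (x_{29}, x_{30}) = (x_1, x_2) = (11, 2) (two consecutive terms determine the rest), the sequence is periodic with period 28.
So x_{7507} = x_{1 + ((7507-1) mod 28)} = x_3 = 0.

0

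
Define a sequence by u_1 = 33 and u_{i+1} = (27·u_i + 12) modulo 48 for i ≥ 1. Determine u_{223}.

9

We have u_1 = 33, u_2 = 39, u_3 = 9, u_4 = 15, u_5 = 33.
The sequence repeats with period 4.
(223 - 1) mod 4 = 2, so u_{223} = u_3 = 9.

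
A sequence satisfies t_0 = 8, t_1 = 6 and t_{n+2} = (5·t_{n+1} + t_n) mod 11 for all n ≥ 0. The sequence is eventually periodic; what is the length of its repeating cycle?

We have t_0 = 8; t_1 = 6; t_2 = 5; t_3 = 9; t_4 = 6; t_5 = 6; t_6 = 3; t_7 = 10; t_8 = 9; t_9 = 0; t_{10} = 9; t_{11} = 1; t_{12} = 3; t_{13} = 5; t_{14} = 6; t_{15} = 2; t_{16} = 5; t_{17} = 5; t_{18} = 8; t_{19} = 1; t_{20} = 2; t_{21} = 0; t_{22} = 2; t_{23} = 10; t_{24} = 8; t_{25} = 6.
The sequence repeats with period 24.

24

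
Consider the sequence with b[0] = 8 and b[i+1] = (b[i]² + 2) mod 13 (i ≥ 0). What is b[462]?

3

We have b[0] = 8; b[1] = 1; b[2] = 3; b[3] = 11; b[4] = 6; b[5] = 12; b[6] = 3.
Since b[6] = b[2] = 3, the sequence is eventually periodic: after a pre-period of length 2 it cycles with period 4.
For i ≥ 2, b[i] depends only on (i - 2) mod 4. (462 - 2) mod 4 = 0, so b[462] = b[2] = 3.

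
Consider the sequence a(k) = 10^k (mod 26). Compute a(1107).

12

Listing terms: a(1) = 10, a(2) = 22, a(3) = 12, a(4) = 16, a(5) = 4, a(6) = 14, a(7) = 10.
The sequence repeats with period 6.
(1107 - 1) mod 6 = 2, so a(1107) = a(3) = 12.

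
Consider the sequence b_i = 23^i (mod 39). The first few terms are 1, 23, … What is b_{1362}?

We have b_0 = 1, b_1 = 23, b_2 = 22, b_3 = 38, b_4 = 16, b_5 = 17, b_6 = 1.
The sequence repeats with period 6.
So b_{1362} = b_{0 + ((1362-0) mod 6)} = b_0 = 1.

1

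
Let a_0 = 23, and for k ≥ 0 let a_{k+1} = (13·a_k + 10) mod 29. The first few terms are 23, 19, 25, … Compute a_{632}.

25

a_0 = 23; a_1 = 19; a_2 = 25; a_3 = 16; a_4 = 15; a_5 = 2; a_6 = 7; a_7 = 14; a_8 = 18; a_9 = 12; a_{10} = 21; a_{11} = 22; a_{12} = 6; a_{13} = 1; a_{14} = 23.
The sequence repeats with period 14.
(632 - 0) mod 14 = 2, so a_{632} = a_2 = 25.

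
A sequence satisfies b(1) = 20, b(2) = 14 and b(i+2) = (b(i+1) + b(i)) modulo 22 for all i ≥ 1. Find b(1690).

16

Computing terms: b(1) = 20,  b(2) = 14,  b(3) = 12,  b(4) = 4,  b(5) = 16,  b(6) = 20,  b(7) = 14.
Since (b(6), b(7)) = (b(1), b(2)) = (20, 14) (two consecutive terms determine the rest), the sequence is periodic with period 5.
So b(1690) = b(1 + ((1690-1) mod 5)) = b(5) = 16.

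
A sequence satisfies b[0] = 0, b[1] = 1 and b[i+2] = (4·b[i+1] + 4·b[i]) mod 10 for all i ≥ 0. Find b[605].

4

Computing terms: b[0] = 0,  b[1] = 1,  b[2] = 4,  b[3] = 0,  b[4] = 6,  b[5] = 4,  b[6] = 0.
Since (b[5], b[6]) = (b[2], b[3]) = (4, 0) (two consecutive terms determine the rest), the sequence is eventually periodic: after a pre-period of length 2 it cycles with period 3.
For i ≥ 2, b[i] depends only on (i - 2) mod 3. (605 - 2) mod 3 = 0, so b[605] = b[2] = 4.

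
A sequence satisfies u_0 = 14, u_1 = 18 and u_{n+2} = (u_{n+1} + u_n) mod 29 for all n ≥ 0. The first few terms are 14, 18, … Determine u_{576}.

3

We have u_0 = 14, u_1 = 18, u_2 = 3, u_3 = 21, u_4 = 24, u_5 = 16, u_6 = 11, u_7 = 27, u_8 = 9, u_9 = 7, u_{10} = 16, u_{11} = 23, u_{12} = 10, u_{13} = 4, u_{14} = 14, u_{15} = 18.
Since (u_{14}, u_{15}) = (u_0, u_1) = (14, 18) (two consecutive terms determine the rest), the sequence is periodic with period 14.
So u_{576} = u_{0 + ((576-0) mod 14)} = u_2 = 3.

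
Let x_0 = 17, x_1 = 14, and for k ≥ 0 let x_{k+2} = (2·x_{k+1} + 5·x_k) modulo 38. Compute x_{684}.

x_0 = 17; x_1 = 14; x_2 = 37; x_3 = 30; x_4 = 17; x_5 = 32; x_6 = 35; x_7 = 2; x_8 = 27; x_9 = 26; x_{10} = 35; x_{11} = 10; x_{12} = 5; x_{13} = 22; x_{14} = 31; x_{15} = 20; x_{16} = 5; x_{17} = 34; x_{18} = 17; x_{19} = 14.
Since (x_{18}, x_{19}) = (x_0, x_1) = (17, 14) (two consecutive terms determine the rest), the sequence is periodic with period 18.
So x_{684} = x_{0 + ((684-0) mod 18)} = x_0 = 17.

17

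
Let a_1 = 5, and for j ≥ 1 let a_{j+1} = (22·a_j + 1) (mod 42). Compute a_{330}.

19

a_1 = 5; a_2 = 27; a_3 = 7; a_4 = 29; a_5 = 9; a_6 = 31; a_7 = 11; a_8 = 33; a_9 = 13; a_{10} = 35; a_{11} = 15; a_{12} = 37; a_{13} = 17; a_{14} = 39; a_{15} = 19; a_{16} = 41; a_{17} = 21; a_{18} = 1; a_{19} = 23; a_{20} = 3; a_{21} = 25; a_{22} = 5.
Since a_{22} = a_1 = 5, the sequence is periodic with period 21.
So a_{330} = a_{1 + ((330-1) mod 21)} = a_{15} = 19.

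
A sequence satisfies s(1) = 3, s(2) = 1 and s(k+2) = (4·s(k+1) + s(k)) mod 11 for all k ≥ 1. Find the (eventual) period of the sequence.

10

Listing terms: s(1) = 3,  s(2) = 1,  s(3) = 7,  s(4) = 7,  s(5) = 2,  s(6) = 4,  s(7) = 7,  s(8) = 10,  s(9) = 3,  s(10) = 0,  s(11) = 3,  s(12) = 1.
The sequence repeats with period 10.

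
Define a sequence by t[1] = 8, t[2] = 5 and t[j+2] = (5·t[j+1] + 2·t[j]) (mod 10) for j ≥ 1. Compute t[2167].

t[1] = 8,  t[2] = 5,  t[3] = 1,  t[4] = 5,  t[5] = 7,  t[6] = 5,  t[7] = 9,  t[8] = 5,  t[9] = 3,  t[10] = 5,  t[11] = 1.
Since (t[10], t[11]) = (t[2], t[3]) = (5, 1) (two consecutive terms determine the rest), the sequence is eventually periodic: after a pre-period of length 1 it cycles with period 8.
For j ≥ 2, t[j] depends only on (j - 2) mod 8. (2167 - 2) mod 8 = 5, so t[2167] = t[7] = 9.

9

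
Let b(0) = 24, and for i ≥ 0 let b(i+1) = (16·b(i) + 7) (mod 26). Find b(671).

23

Listing terms: b(0) = 24,  b(1) = 1,  b(2) = 23,  b(3) = 11,  b(4) = 1.
Since b(4) = b(1) = 1, the sequence is eventually periodic: after a pre-period of length 1 it cycles with period 3.
For i ≥ 1, b(i) depends only on (i - 1) mod 3. (671 - 1) mod 3 = 1, so b(671) = b(2) = 23.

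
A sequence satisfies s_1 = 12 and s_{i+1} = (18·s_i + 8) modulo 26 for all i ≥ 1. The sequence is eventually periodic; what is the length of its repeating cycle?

We have s_1 = 12, s_2 = 16, s_3 = 10, s_4 = 6, s_5 = 12.
Since s_5 = s_1 = 12, the sequence is periodic with period 4.

4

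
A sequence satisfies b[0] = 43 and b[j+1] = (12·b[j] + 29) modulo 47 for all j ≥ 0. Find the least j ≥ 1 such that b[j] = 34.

b[0] = 43; b[1] = 28; b[2] = 36; b[3] = 38; b[4] = 15; b[5] = 21; b[6] = 46; b[7] = 17; b[8] = 45; b[9] = 5; b[10] = 42; b[11] = 16; b[12] = 33; b[13] = 2; b[14] = 6; b[15] = 7; b[16] = 19; b[17] = 22; b[18] = 11; b[19] = 20; b[20] = 34; b[21] = 14; b[22] = 9; b[23] = 43.
The sequence repeats with period 23.
The value 34 first appears (with j ≥ 1) at b[20].

20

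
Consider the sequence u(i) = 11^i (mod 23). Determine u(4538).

9

u(1) = 11,  u(2) = 6,  u(3) = 20,  u(4) = 13,  u(5) = 5,  u(6) = 9,  u(7) = 7,  u(8) = 8,  u(9) = 19,  u(10) = 2,  u(11) = 22,  u(12) = 12,  u(13) = 17,  u(14) = 3,  u(15) = 10,  u(16) = 18,  u(17) = 14,  u(18) = 16,  u(19) = 15,  u(20) = 4,  u(21) = 21,  u(22) = 1,  u(23) = 11.
Since u(23) = u(1) = 11, the sequence is periodic with period 22.
So u(4538) = u(1 + ((4538-1) mod 22)) = u(6) = 9.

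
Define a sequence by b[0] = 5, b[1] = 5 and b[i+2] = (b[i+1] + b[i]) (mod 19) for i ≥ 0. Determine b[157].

4

Computing terms: b[0] = 5; b[1] = 5; b[2] = 10; b[3] = 15; b[4] = 6; b[5] = 2; b[6] = 8; b[7] = 10; b[8] = 18; b[9] = 9; b[10] = 8; b[11] = 17; b[12] = 6; b[13] = 4; b[14] = 10; b[15] = 14; b[16] = 5; b[17] = 0; b[18] = 5; b[19] = 5.
The sequence repeats with period 18.
(157 - 0) mod 18 = 13, so b[157] = b[13] = 4.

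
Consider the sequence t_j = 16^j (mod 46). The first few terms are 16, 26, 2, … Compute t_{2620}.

Listing terms: t_1 = 16, t_2 = 26, t_3 = 2, t_4 = 32, t_5 = 6, t_6 = 4, t_7 = 18, t_8 = 12, t_9 = 8, t_{10} = 36, t_{11} = 24, t_{12} = 16.
Since t_{12} = t_1 = 16, the sequence is periodic with period 11.
So t_{2620} = t_{1 + ((2620-1) mod 11)} = t_2 = 26.

26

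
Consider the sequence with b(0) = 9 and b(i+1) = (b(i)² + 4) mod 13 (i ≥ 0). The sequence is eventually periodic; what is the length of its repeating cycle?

6

b(0) = 9; b(1) = 7; b(2) = 1; b(3) = 5; b(4) = 3; b(5) = 0; b(6) = 4; b(7) = 7.
Since b(7) = b(1) = 7, the sequence is eventually periodic: after a pre-period of length 1 it cycles with period 6.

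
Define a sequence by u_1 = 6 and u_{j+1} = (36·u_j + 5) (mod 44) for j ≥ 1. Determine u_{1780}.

u_1 = 6,  u_2 = 1,  u_3 = 41,  u_4 = 29,  u_5 = 37,  u_6 = 17,  u_7 = 1.
Since u_7 = u_2 = 1, the sequence is eventually periodic: after a pre-period of length 1 it cycles with period 5.
For j ≥ 2, u_j depends only on (j - 2) mod 5. (1780 - 2) mod 5 = 3, so u_{1780} = u_5 = 37.

37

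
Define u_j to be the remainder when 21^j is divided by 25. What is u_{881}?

Computing terms: u_0 = 1, u_1 = 21, u_2 = 16, u_3 = 11, u_4 = 6, u_5 = 1.
Since u_5 = u_0 = 1, the sequence is periodic with period 5.
So u_{881} = u_{0 + ((881-0) mod 5)} = u_1 = 21.

21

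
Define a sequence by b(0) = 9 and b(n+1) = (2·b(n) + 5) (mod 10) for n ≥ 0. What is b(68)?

Computing terms: b(0) = 9,  b(1) = 3,  b(2) = 1,  b(3) = 7,  b(4) = 9.
The sequence repeats with period 4.
So b(68) = b(0 + ((68-0) mod 4)) = b(0) = 9.

9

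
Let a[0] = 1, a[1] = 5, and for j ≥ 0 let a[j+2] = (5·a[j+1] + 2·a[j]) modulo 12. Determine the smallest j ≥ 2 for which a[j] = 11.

Listing terms: a[0] = 1, a[1] = 5, a[2] = 3, a[3] = 1, a[4] = 11, a[5] = 9, a[6] = 7, a[7] = 5, a[8] = 3.
Since (a[7], a[8]) = (a[1], a[2]) = (5, 3) (two consecutive terms determine the rest), the sequence is eventually periodic: after a pre-period of length 1 it cycles with period 6.
The value 11 first appears (with j ≥ 2) at a[4].

4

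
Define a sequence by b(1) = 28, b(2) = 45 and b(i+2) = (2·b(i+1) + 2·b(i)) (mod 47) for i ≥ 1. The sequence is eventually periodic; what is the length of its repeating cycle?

46

Computing terms: b(1) = 28; b(2) = 45; b(3) = 5; b(4) = 6; b(5) = 22; b(6) = 9; b(7) = 15; b(8) = 1; b(9) = 32; b(10) = 19; b(11) = 8; b(12) = 7; b(13) = 30; b(14) = 27; b(15) = 20; b(16) = 0; b(17) = 40; b(18) = 33; b(19) = 5; b(20) = 29; b(21) = 21; b(22) = 6; b(23) = 7; b(24) = 26; b(25) = 19; b(26) = 43; b(27) = 30; b(28) = 5; b(29) = 23; b(30) = 9; b(31) = 17; b(32) = 5; b(33) = 44; b(34) = 4; b(35) = 2; b(36) = 12; b(37) = 28; b(38) = 33; b(39) = 28; b(40) = 28; b(41) = 18; b(42) = 45; b(43) = 32; b(44) = 13; b(45) = 43; b(46) = 18; b(47) = 28; b(48) = 45.
Since (b(47), b(48)) = (b(1), b(2)) = (28, 45) (two consecutive terms determine the rest), the sequence is periodic with period 46.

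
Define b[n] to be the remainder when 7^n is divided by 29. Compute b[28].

Listing terms: b[1] = 7; b[2] = 20; b[3] = 24; b[4] = 23; b[5] = 16; b[6] = 25; b[7] = 1; b[8] = 7.
The sequence repeats with period 7.
So b[28] = b[1 + ((28-1) mod 7)] = b[7] = 1.

1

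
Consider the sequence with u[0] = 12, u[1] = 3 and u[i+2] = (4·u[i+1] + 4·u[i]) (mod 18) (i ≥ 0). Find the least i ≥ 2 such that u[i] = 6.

We have u[0] = 12, u[1] = 3, u[2] = 6, u[3] = 0, u[4] = 6, u[5] = 6, u[6] = 12, u[7] = 0, u[8] = 12, u[9] = 12, u[10] = 6, u[11] = 0.
Since (u[10], u[11]) = (u[2], u[3]) = (6, 0) (two consecutive terms determine the rest), the sequence is eventually periodic: after a pre-period of length 2 it cycles with period 8.
The value 6 first appears (with i ≥ 2) at u[2].

2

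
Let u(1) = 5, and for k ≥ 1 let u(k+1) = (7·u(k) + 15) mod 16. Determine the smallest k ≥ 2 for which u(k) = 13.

Computing terms: u(1) = 5; u(2) = 2; u(3) = 13; u(4) = 10; u(5) = 5.
The sequence repeats with period 4.
The value 13 first appears (with k ≥ 2) at u(3).

3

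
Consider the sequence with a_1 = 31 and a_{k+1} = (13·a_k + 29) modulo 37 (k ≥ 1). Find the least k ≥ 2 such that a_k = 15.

We have a_1 = 31; a_2 = 25; a_3 = 21; a_4 = 6; a_5 = 33; a_6 = 14; a_7 = 26; a_8 = 34; a_9 = 27; a_{10} = 10; a_{11} = 11; a_{12} = 24; a_{13} = 8; a_{14} = 22; a_{15} = 19; a_{16} = 17; a_{17} = 28; a_{18} = 23; a_{19} = 32; a_{20} = 1; a_{21} = 5; a_{22} = 20; a_{23} = 30; a_{24} = 12; a_{25} = 0; a_{26} = 29; a_{27} = 36; a_{28} = 16; a_{29} = 15; a_{30} = 2; a_{31} = 18; a_{32} = 4; a_{33} = 7; a_{34} = 9; a_{35} = 35; a_{36} = 3; a_{37} = 31.
Since a_{37} = a_1 = 31, the sequence is periodic with period 36.
The value 15 first appears (with k ≥ 2) at a_{29}.

29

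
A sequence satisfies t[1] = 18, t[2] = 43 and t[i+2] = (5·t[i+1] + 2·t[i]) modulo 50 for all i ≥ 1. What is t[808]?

Listing terms: t[1] = 18; t[2] = 43; t[3] = 1; t[4] = 41; t[5] = 7; t[6] = 17; t[7] = 49; t[8] = 29; t[9] = 43; t[10] = 23; t[11] = 1; t[12] = 1; t[13] = 7; t[14] = 37; t[15] = 49; t[16] = 19; t[17] = 43; t[18] = 3; t[19] = 1; t[20] = 11; t[21] = 7; t[22] = 7; t[23] = 49; t[24] = 9; t[25] = 43; t[26] = 33; t[27] = 1; t[28] = 21; t[29] = 7; t[30] = 27; t[31] = 49; t[32] = 49; t[33] = 43; t[34] = 13; t[35] = 1; t[36] = 31; t[37] = 7; t[38] = 47; t[39] = 49; t[40] = 39; t[41] = 43; t[42] = 43; t[43] = 1.
Since (t[42], t[43]) = (t[2], t[3]) = (43, 1) (two consecutive terms determine the rest), the sequence is eventually periodic: after a pre-period of length 1 it cycles with period 40.
For i ≥ 2, t[i] depends only on (i - 2) mod 40. (808 - 2) mod 40 = 6, so t[808] = t[8] = 29.

29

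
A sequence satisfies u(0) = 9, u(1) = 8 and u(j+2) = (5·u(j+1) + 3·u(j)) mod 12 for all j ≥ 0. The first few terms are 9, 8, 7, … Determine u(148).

Computing terms: u(0) = 9, u(1) = 8, u(2) = 7, u(3) = 11, u(4) = 4, u(5) = 5, u(6) = 1, u(7) = 8, u(8) = 7.
Since (u(7), u(8)) = (u(1), u(2)) = (8, 7) (two consecutive terms determine the rest), the sequence is eventually periodic: after a pre-period of length 1 it cycles with period 6.
For j ≥ 1, u(j) depends only on (j - 1) mod 6. (148 - 1) mod 6 = 3, so u(148) = u(4) = 4.

4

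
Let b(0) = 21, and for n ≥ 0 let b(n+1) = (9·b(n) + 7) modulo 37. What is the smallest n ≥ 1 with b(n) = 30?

7

Listing terms: b(0) = 21; b(1) = 11; b(2) = 32; b(3) = 36; b(4) = 35; b(5) = 26; b(6) = 19; b(7) = 30; b(8) = 18; b(9) = 21.
Since b(9) = b(0) = 21, the sequence is periodic with period 9.
The value 30 first appears (with n ≥ 1) at b(7).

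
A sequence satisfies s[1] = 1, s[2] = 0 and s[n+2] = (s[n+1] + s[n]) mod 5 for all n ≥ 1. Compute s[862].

s[1] = 1, s[2] = 0, s[3] = 1, s[4] = 1, s[5] = 2, s[6] = 3, s[7] = 0, s[8] = 3, s[9] = 3, s[10] = 1, s[11] = 4, s[12] = 0, s[13] = 4, s[14] = 4, s[15] = 3, s[16] = 2, s[17] = 0, s[18] = 2, s[19] = 2, s[20] = 4, s[21] = 1, s[22] = 0.
Since (s[21], s[22]) = (s[1], s[2]) = (1, 0) (two consecutive terms determine the rest), the sequence is periodic with period 20.
So s[862] = s[1 + ((862-1) mod 20)] = s[2] = 0.

0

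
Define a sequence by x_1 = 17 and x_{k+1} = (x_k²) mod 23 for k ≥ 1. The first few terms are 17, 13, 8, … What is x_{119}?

9

x_1 = 17, x_2 = 13, x_3 = 8, x_4 = 18, x_5 = 2, x_6 = 4, x_7 = 16, x_8 = 3, x_9 = 9, x_{10} = 12, x_{11} = 6, x_{12} = 13.
Since x_{12} = x_2 = 13, the sequence is eventually periodic: after a pre-period of length 1 it cycles with period 10.
For k ≥ 2, x_k depends only on (k - 2) mod 10. (119 - 2) mod 10 = 7, so x_{119} = x_9 = 9.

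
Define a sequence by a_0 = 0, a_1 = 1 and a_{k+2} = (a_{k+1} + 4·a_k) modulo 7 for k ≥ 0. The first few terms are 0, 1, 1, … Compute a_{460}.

5

Computing terms: a_0 = 0,  a_1 = 1,  a_2 = 1,  a_3 = 5,  a_4 = 2,  a_5 = 1,  a_6 = 2,  a_7 = 6,  a_8 = 0,  a_9 = 3,  a_{10} = 3,  a_{11} = 1,  a_{12} = 6,  a_{13} = 3,  a_{14} = 6,  a_{15} = 4,  a_{16} = 0,  a_{17} = 2,  a_{18} = 2,  a_{19} = 3,  a_{20} = 4,  a_{21} = 2,  a_{22} = 4,  a_{23} = 5,  a_{24} = 0,  a_{25} = 6,  a_{26} = 6,  a_{27} = 2,  a_{28} = 5,  a_{29} = 6,  a_{30} = 5,  a_{31} = 1,  a_{32} = 0,  a_{33} = 4,  a_{34} = 4,  a_{35} = 6,  a_{36} = 1,  a_{37} = 4,  a_{38} = 1,  a_{39} = 3,  a_{40} = 0,  a_{41} = 5,  a_{42} = 5,  a_{43} = 4,  a_{44} = 3,  a_{45} = 5,  a_{46} = 3,  a_{47} = 2,  a_{48} = 0,  a_{49} = 1.
The sequence repeats with period 48.
(460 - 0) mod 48 = 28, so a_{460} = a_{28} = 5.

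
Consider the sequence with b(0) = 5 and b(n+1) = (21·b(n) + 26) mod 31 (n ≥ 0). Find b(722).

Listing terms: b(0) = 5; b(1) = 7; b(2) = 18; b(3) = 1; b(4) = 16; b(5) = 21; b(6) = 2; b(7) = 6; b(8) = 28; b(9) = 25; b(10) = 24; b(11) = 3; b(12) = 27; b(13) = 4; b(14) = 17; b(15) = 11; b(16) = 9; b(17) = 29; b(18) = 15; b(19) = 0; b(20) = 26; b(21) = 14; b(22) = 10; b(23) = 19; b(24) = 22; b(25) = 23; b(26) = 13; b(27) = 20; b(28) = 12; b(29) = 30; b(30) = 5.
Since b(30) = b(0) = 5, the sequence is periodic with period 30.
(722 - 0) mod 30 = 2, so b(722) = b(2) = 18.

18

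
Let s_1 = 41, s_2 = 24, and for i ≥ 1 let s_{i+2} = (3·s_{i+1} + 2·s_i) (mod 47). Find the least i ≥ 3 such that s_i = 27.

23

Computing terms: s_1 = 41,  s_2 = 24,  s_3 = 13,  s_4 = 40,  s_5 = 5,  s_6 = 1,  s_7 = 13,  s_8 = 41,  s_9 = 8,  s_{10} = 12,  s_{11} = 5,  s_{12} = 39,  s_{13} = 33,  s_{14} = 36,  s_{15} = 33,  s_{16} = 30,  s_{17} = 15,  s_{18} = 11,  s_{19} = 16,  s_{20} = 23,  s_{21} = 7,  s_{22} = 20,  s_{23} = 27,  s_{24} = 27,  s_{25} = 41,  s_{26} = 36,  s_{27} = 2,  s_{28} = 31,  s_{29} = 3,  s_{30} = 24,  s_{31} = 31,  s_{32} = 0,  s_{33} = 15,  s_{34} = 45,  s_{35} = 24,  s_{36} = 21,  s_{37} = 17,  s_{38} = 46,  s_{39} = 31,  s_{40} = 44,  s_{41} = 6,  s_{42} = 12,  s_{43} = 1,  s_{44} = 27,  s_{45} = 36,  s_{46} = 21,  s_{47} = 41,  s_{48} = 24.
The sequence repeats with period 46.
The value 27 first appears (with i ≥ 3) at s_{23}.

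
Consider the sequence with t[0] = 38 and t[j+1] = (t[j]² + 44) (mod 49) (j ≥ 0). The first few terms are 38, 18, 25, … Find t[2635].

32

t[0] = 38; t[1] = 18; t[2] = 25; t[3] = 32; t[4] = 39; t[5] = 46; t[6] = 4; t[7] = 11; t[8] = 18.
Since t[8] = t[1] = 18, the sequence is eventually periodic: after a pre-period of length 1 it cycles with period 7.
For j ≥ 1, t[j] depends only on (j - 1) mod 7. (2635 - 1) mod 7 = 2, so t[2635] = t[3] = 32.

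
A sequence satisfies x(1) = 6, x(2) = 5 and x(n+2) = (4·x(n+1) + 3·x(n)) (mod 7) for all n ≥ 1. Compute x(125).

5

Listing terms: x(1) = 6, x(2) = 5, x(3) = 3, x(4) = 6, x(5) = 5.
The sequence repeats with period 3.
(125 - 1) mod 3 = 1, so x(125) = x(2) = 5.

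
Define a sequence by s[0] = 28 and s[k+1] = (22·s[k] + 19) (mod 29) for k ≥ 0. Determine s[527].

Computing terms: s[0] = 28, s[1] = 26, s[2] = 11, s[3] = 0, s[4] = 19, s[5] = 2, s[6] = 5, s[7] = 13, s[8] = 15, s[9] = 1, s[10] = 12, s[11] = 22, s[12] = 10, s[13] = 7, s[14] = 28.
The sequence repeats with period 14.
So s[527] = s[0 + ((527-0) mod 14)] = s[9] = 1.

1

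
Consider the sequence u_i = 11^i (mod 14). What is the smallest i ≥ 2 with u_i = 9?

We have u_1 = 11,  u_2 = 9,  u_3 = 1,  u_4 = 11.
The sequence repeats with period 3.
The value 9 first appears (with i ≥ 2) at u_2.

2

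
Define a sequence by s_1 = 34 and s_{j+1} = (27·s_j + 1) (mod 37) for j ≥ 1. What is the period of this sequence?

6

We have s_1 = 34, s_2 = 31, s_3 = 24, s_4 = 20, s_5 = 23, s_6 = 30, s_7 = 34.
The sequence repeats with period 6.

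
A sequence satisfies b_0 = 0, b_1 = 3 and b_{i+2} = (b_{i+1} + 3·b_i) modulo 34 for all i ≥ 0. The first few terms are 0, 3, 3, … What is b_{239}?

1

b_0 = 0, b_1 = 3, b_2 = 3, b_3 = 12, b_4 = 21, b_5 = 23, b_6 = 18, b_7 = 19, b_8 = 5, b_9 = 28, b_{10} = 9, b_{11} = 25, b_{12} = 18, b_{13} = 25, b_{14} = 11, b_{15} = 18, b_{16} = 17, b_{17} = 3, b_{18} = 20, b_{19} = 29, b_{20} = 21, b_{21} = 6, b_{22} = 1, b_{23} = 19, b_{24} = 22, b_{25} = 11, b_{26} = 9, b_{27} = 8, b_{28} = 1, b_{29} = 25, b_{30} = 28, b_{31} = 1, b_{32} = 17, b_{33} = 20, b_{34} = 3, b_{35} = 29, b_{36} = 4, b_{37} = 23, b_{38} = 1, b_{39} = 2, b_{40} = 5, b_{41} = 11, b_{42} = 26, b_{43} = 25, b_{44} = 1, b_{45} = 8, b_{46} = 11, b_{47} = 1, b_{48} = 0, b_{49} = 3.
The sequence repeats with period 48.
So b_{239} = b_{0 + ((239-0) mod 48)} = b_{47} = 1.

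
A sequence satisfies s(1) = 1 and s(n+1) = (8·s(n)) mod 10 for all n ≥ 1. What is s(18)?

Listing terms: s(1) = 1,  s(2) = 8,  s(3) = 4,  s(4) = 2,  s(5) = 6,  s(6) = 8.
Since s(6) = s(2) = 8, the sequence is eventually periodic: after a pre-period of length 1 it cycles with period 4.
For n ≥ 2, s(n) depends only on (n - 2) mod 4. (18 - 2) mod 4 = 0, so s(18) = s(2) = 8.

8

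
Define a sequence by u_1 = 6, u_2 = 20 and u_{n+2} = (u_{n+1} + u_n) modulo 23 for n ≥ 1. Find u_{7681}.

6

Listing terms: u_1 = 6; u_2 = 20; u_3 = 3; u_4 = 0; u_5 = 3; u_6 = 3; u_7 = 6; u_8 = 9; u_9 = 15; u_{10} = 1; u_{11} = 16; u_{12} = 17; u_{13} = 10; u_{14} = 4; u_{15} = 14; u_{16} = 18; u_{17} = 9; u_{18} = 4; u_{19} = 13; u_{20} = 17; u_{21} = 7; u_{22} = 1; u_{23} = 8; u_{24} = 9; u_{25} = 17; u_{26} = 3; u_{27} = 20; u_{28} = 0; u_{29} = 20; u_{30} = 20; u_{31} = 17; u_{32} = 14; u_{33} = 8; u_{34} = 22; u_{35} = 7; u_{36} = 6; u_{37} = 13; u_{38} = 19; u_{39} = 9; u_{40} = 5; u_{41} = 14; u_{42} = 19; u_{43} = 10; u_{44} = 6; u_{45} = 16; u_{46} = 22; u_{47} = 15; u_{48} = 14; u_{49} = 6; u_{50} = 20.
The sequence repeats with period 48.
So u_{7681} = u_{1 + ((7681-1) mod 48)} = u_1 = 6.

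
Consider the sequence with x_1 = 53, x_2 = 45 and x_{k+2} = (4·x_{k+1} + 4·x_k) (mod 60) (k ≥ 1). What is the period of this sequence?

We have x_1 = 53,  x_2 = 45,  x_3 = 32,  x_4 = 8,  x_5 = 40,  x_6 = 12,  x_7 = 28,  x_8 = 40,  x_9 = 32,  x_{10} = 48,  x_{11} = 20,  x_{12} = 32,  x_{13} = 28,  x_{14} = 0,  x_{15} = 52,  x_{16} = 28,  x_{17} = 20,  x_{18} = 12,  x_{19} = 8,  x_{20} = 20,  x_{21} = 52,  x_{22} = 48,  x_{23} = 40,  x_{24} = 52,  x_{25} = 8,  x_{26} = 0,  x_{27} = 32,  x_{28} = 8.
Since (x_{27}, x_{28}) = (x_3, x_4) = (32, 8) (two consecutive terms determine the rest), the sequence is eventually periodic: after a pre-period of length 2 it cycles with period 24.

24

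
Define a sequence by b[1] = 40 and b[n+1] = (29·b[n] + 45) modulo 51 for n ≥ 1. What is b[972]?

We have b[1] = 40,  b[2] = 32,  b[3] = 4,  b[4] = 8,  b[5] = 22,  b[6] = 20,  b[7] = 13,  b[8] = 14,  b[9] = 43,  b[10] = 17,  b[11] = 28,  b[12] = 41,  b[13] = 10,  b[14] = 29,  b[15] = 19,  b[16] = 35,  b[17] = 40.
Since b[17] = b[1] = 40, the sequence is periodic with period 16.
(972 - 1) mod 16 = 11, so b[972] = b[12] = 41.

41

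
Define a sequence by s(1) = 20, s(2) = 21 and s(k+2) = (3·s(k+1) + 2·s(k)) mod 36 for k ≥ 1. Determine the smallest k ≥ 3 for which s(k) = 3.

Listing terms: s(1) = 20, s(2) = 21, s(3) = 31, s(4) = 27, s(5) = 35, s(6) = 15, s(7) = 7, s(8) = 15, s(9) = 23, s(10) = 27, s(11) = 19, s(12) = 3, s(13) = 11, s(14) = 3, s(15) = 31, s(16) = 27.
Since (s(15), s(16)) = (s(3), s(4)) = (31, 27) (two consecutive terms determine the rest), the sequence is eventually periodic: after a pre-period of length 2 it cycles with period 12.
The value 3 first appears (with k ≥ 3) at s(12).

12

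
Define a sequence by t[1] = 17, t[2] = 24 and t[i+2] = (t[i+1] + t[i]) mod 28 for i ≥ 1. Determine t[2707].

Computing terms: t[1] = 17,  t[2] = 24,  t[3] = 13,  t[4] = 9,  t[5] = 22,  t[6] = 3,  t[7] = 25,  t[8] = 0,  t[9] = 25,  t[10] = 25,  t[11] = 22,  t[12] = 19,  t[13] = 13,  t[14] = 4,  t[15] = 17,  t[16] = 21,  t[17] = 10,  t[18] = 3,  t[19] = 13,  t[20] = 16,  t[21] = 1,  t[22] = 17,  t[23] = 18,  t[24] = 7,  t[25] = 25,  t[26] = 4,  t[27] = 1,  t[28] = 5,  t[29] = 6,  t[30] = 11,  t[31] = 17,  t[32] = 0,  t[33] = 17,  t[34] = 17,  t[35] = 6,  t[36] = 23,  t[37] = 1,  t[38] = 24,  t[39] = 25,  t[40] = 21,  t[41] = 18,  t[42] = 11,  t[43] = 1,  t[44] = 12,  t[45] = 13,  t[46] = 25,  t[47] = 10,  t[48] = 7,  t[49] = 17,  t[50] = 24.
Since (t[49], t[50]) = (t[1], t[2]) = (17, 24) (two consecutive terms determine the rest), the sequence is periodic with period 48.
(2707 - 1) mod 48 = 18, so t[2707] = t[19] = 13.

13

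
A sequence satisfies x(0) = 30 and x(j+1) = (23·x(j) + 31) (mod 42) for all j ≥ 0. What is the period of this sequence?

Listing terms: x(0) = 30,  x(1) = 7,  x(2) = 24,  x(3) = 37,  x(4) = 0,  x(5) = 31,  x(6) = 30.
Since x(6) = x(0) = 30, the sequence is periodic with period 6.

6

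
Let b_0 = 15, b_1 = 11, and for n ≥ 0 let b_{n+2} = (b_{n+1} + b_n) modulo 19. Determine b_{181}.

We have b_0 = 15,  b_1 = 11,  b_2 = 7,  b_3 = 18,  b_4 = 6,  b_5 = 5,  b_6 = 11,  b_7 = 16,  b_8 = 8,  b_9 = 5,  b_{10} = 13,  b_{11} = 18,  b_{12} = 12,  b_{13} = 11,  b_{14} = 4,  b_{15} = 15,  b_{16} = 0,  b_{17} = 15,  b_{18} = 15,  b_{19} = 11.
Since (b_{18}, b_{19}) = (b_0, b_1) = (15, 11) (two consecutive terms determine the rest), the sequence is periodic with period 18.
(181 - 0) mod 18 = 1, so b_{181} = b_1 = 11.

11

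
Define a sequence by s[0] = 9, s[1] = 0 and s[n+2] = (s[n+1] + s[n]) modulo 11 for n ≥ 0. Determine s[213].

9

Listing terms: s[0] = 9, s[1] = 0, s[2] = 9, s[3] = 9, s[4] = 7, s[5] = 5, s[6] = 1, s[7] = 6, s[8] = 7, s[9] = 2, s[10] = 9, s[11] = 0.
The sequence repeats with period 10.
So s[213] = s[0 + ((213-0) mod 10)] = s[3] = 9.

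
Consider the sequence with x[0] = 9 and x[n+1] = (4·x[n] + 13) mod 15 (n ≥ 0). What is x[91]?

4

Listing terms: x[0] = 9; x[1] = 4; x[2] = 14; x[3] = 9.
Since x[3] = x[0] = 9, the sequence is periodic with period 3.
So x[91] = x[0 + ((91-0) mod 3)] = x[1] = 4.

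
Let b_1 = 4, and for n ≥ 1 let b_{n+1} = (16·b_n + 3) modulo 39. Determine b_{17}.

b_1 = 4, b_2 = 28, b_3 = 22, b_4 = 4.
The sequence repeats with period 3.
So b_{17} = b_{1 + ((17-1) mod 3)} = b_2 = 28.

28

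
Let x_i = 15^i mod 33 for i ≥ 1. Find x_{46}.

x_1 = 15, x_2 = 27, x_3 = 9, x_4 = 3, x_5 = 12, x_6 = 15.
Since x_6 = x_1 = 15, the sequence is periodic with period 5.
So x_{46} = x_{1 + ((46-1) mod 5)} = x_1 = 15.

15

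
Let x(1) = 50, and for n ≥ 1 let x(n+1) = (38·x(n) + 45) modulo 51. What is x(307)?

5

x(1) = 50; x(2) = 7; x(3) = 5; x(4) = 31; x(5) = 50.
The sequence repeats with period 4.
(307 - 1) mod 4 = 2, so x(307) = x(3) = 5.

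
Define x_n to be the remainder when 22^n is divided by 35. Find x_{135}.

8

Computing terms: x_1 = 22, x_2 = 29, x_3 = 8, x_4 = 1, x_5 = 22.
The sequence repeats with period 4.
So x_{135} = x_{1 + ((135-1) mod 4)} = x_3 = 8.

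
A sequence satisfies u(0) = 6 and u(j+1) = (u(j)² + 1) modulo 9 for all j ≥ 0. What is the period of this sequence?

3

u(0) = 6, u(1) = 1, u(2) = 2, u(3) = 5, u(4) = 8, u(5) = 2.
Since u(5) = u(2) = 2, the sequence is eventually periodic: after a pre-period of length 2 it cycles with period 3.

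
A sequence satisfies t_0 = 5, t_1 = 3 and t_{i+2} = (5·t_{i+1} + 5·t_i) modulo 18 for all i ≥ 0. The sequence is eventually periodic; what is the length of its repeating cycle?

Listing terms: t_0 = 5; t_1 = 3; t_2 = 4; t_3 = 17; t_4 = 15; t_5 = 16; t_6 = 11; t_7 = 9; t_8 = 10; t_9 = 5; t_{10} = 3.
The sequence repeats with period 9.

9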